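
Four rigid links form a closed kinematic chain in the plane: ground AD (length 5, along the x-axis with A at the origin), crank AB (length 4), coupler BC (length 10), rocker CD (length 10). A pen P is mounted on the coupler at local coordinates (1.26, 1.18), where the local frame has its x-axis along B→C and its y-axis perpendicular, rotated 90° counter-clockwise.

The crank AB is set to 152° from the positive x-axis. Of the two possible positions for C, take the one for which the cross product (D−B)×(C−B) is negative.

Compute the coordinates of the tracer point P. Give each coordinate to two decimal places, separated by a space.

-2.09 0.93

A=(0,0), D=(5.00,0)
B = A + 4.00·(cos152°, sin152°) = (-3.5318, 1.8779)
|BD| = 8.7360
circle(B,10.00) ∩ circle(D,10.00): a=4.3680, h=8.9956
  candidates: C₊=(2.6678,9.7242) cross=78.586; C₋=(-1.1996,-7.8464) cross=-78.586
  mode - wants cross < 0 → take C=(-1.1996,-7.8464) (cross=-78.586)
ex = (C−B)/|BC| = (0.2332,-0.9724); ey = (0.9724,0.2332)
P = B + 1.26·ex + 1.18·ey = (-2.0905,0.9278)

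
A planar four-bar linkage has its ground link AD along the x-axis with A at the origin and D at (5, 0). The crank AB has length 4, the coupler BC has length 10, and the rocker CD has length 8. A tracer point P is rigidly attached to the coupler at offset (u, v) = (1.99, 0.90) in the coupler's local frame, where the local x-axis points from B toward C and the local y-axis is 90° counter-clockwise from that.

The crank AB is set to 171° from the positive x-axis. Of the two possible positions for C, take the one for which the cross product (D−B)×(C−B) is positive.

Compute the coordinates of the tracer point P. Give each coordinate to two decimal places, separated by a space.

-3.20 2.68

A=(0,0), D=(5.00,0)
B = A + 4.00·(cos171°, sin171°) = (-3.9508, 0.6257)
|BD| = 8.9726
circle(B,10.00) ∩ circle(D,8.00): a=6.4924, h=7.6058
  candidates: C₊=(3.0563,7.7603) cross=68.244; C₋=(1.9954,-7.4143) cross=-68.244
  mode + wants cross > 0 → take C=(3.0563,7.7603) (cross=68.244)
ex = (C−B)/|BC| = (0.7007,0.7135); ey = (-0.7135,0.7007)
P = B + 1.99·ex + 0.90·ey = (-3.1985,2.6761)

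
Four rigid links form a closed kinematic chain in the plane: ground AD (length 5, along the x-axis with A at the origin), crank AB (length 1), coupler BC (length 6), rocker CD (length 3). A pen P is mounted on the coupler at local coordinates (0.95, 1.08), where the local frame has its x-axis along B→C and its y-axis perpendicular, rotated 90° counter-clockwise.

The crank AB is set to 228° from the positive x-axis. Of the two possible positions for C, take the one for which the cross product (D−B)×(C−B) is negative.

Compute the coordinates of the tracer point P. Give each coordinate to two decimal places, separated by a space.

A=(0,0), D=(5.00,0)
B = A + 1.00·(cos228°, sin228°) = (-0.6691, -0.7431)
|BD| = 5.7176
circle(B,6.00) ∩ circle(D,3.00): a=5.2199, h=2.9584
  candidates: C₊=(4.1220,2.8686) cross=16.915; C₋=(4.8910,-2.9980) cross=-16.915
  mode - wants cross < 0 → take C=(4.8910,-2.9980) (cross=-16.915)
ex = (C−B)/|BC| = (0.9267,-0.3758); ey = (0.3758,0.9267)
P = B + 0.95·ex + 1.08·ey = (0.6171,-0.0993)

0.62 -0.10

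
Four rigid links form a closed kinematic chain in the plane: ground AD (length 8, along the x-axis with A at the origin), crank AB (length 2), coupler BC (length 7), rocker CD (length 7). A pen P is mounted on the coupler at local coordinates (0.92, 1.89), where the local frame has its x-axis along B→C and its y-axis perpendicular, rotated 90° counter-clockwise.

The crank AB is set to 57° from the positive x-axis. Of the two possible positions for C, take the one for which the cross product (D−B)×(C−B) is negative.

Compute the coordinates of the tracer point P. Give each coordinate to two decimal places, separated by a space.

A=(0,0), D=(8.00,0)
B = A + 2.00·(cos57°, sin57°) = (1.0893, 1.6773)
|BD| = 7.1114
circle(B,7.00) ∩ circle(D,7.00): a=3.5557, h=6.0297
  candidates: C₊=(5.9668,6.6982) cross=42.879; C₋=(3.1224,-5.0209) cross=-42.879
  mode - wants cross < 0 → take C=(3.1224,-5.0209) (cross=-42.879)
ex = (C−B)/|BC| = (0.2905,-0.9569); ey = (0.9569,0.2905)
P = B + 0.92·ex + 1.89·ey = (3.1650,1.3460)

3.17 1.35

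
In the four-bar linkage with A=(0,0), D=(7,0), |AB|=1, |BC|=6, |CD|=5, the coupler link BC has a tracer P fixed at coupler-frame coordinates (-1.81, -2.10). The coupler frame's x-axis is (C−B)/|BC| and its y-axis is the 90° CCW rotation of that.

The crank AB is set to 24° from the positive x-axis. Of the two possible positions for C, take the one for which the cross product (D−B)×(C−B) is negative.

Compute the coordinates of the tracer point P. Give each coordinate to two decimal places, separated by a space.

A=(0,0), D=(7.00,0)
B = A + 1.00·(cos24°, sin24°) = (0.9135, 0.4067)
|BD| = 6.1000
circle(B,6.00) ∩ circle(D,5.00): a=3.9516, h=4.5149
  candidates: C₊=(5.1574,4.6481) cross=27.541; C₋=(4.5554,-4.3616) cross=-27.541
  mode - wants cross < 0 → take C=(4.5554,-4.3616) (cross=-27.541)
ex = (C−B)/|BC| = (0.6070,-0.7947); ey = (0.7947,0.6070)
P = B + -1.81·ex + -2.10·ey = (-1.8540,0.5706)

-1.85 0.57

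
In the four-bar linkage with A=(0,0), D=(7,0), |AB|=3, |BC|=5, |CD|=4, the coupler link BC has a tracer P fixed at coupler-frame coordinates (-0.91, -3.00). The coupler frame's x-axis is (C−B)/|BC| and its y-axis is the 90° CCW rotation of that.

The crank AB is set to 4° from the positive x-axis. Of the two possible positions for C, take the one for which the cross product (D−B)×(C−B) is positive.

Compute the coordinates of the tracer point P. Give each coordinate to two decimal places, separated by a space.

A=(0,0), D=(7.00,0)
B = A + 3.00·(cos4°, sin4°) = (2.9927, 0.2093)
|BD| = 4.0128
circle(B,5.00) ∩ circle(D,4.00): a=3.1278, h=3.9009
  candidates: C₊=(6.3197,3.9417) cross=15.653; C₋=(5.9128,-3.8494) cross=-15.653
  mode + wants cross > 0 → take C=(6.3197,3.9417) (cross=15.653)
ex = (C−B)/|BC| = (0.6654,0.7465); ey = (-0.7465,0.6654)
P = B + -0.91·ex + -3.00·ey = (4.6267,-2.4662)

4.63 -2.47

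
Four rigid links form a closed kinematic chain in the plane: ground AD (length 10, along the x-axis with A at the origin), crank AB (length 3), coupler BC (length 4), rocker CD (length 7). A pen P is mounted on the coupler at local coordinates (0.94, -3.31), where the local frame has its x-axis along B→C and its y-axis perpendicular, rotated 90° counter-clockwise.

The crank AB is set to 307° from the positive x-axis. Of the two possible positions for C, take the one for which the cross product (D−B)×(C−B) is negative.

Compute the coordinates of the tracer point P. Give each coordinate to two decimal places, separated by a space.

A=(0,0), D=(10.00,0)
B = A + 3.00·(cos307°, sin307°) = (1.8054, -2.3959)
|BD| = 8.5376
circle(B,4.00) ∩ circle(D,7.00): a=2.3362, h=3.2469
  candidates: C₊=(3.1366,1.3761) cross=27.721; C₋=(4.9589,-4.8567) cross=-27.721
  mode - wants cross < 0 → take C=(4.9589,-4.8567) (cross=-27.721)
ex = (C−B)/|BC| = (0.7884,-0.6152); ey = (0.6152,0.7884)
P = B + 0.94·ex + -3.31·ey = (0.5102,-5.5837)

0.51 -5.58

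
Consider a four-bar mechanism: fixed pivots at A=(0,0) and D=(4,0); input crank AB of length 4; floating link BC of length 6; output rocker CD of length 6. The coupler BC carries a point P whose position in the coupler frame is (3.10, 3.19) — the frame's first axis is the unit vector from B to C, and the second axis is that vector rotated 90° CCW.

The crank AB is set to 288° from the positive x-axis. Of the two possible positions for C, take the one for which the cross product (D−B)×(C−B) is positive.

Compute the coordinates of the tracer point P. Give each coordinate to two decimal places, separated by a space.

A=(0,0), D=(4.00,0)
B = A + 4.00·(cos288°, sin288°) = (1.2361, -3.8042)
|BD| = 4.7023
circle(B,6.00) ∩ circle(D,6.00): a=2.3511, h=5.5202
  candidates: C₊=(-1.8479,1.3426) cross=25.957; C₋=(7.0839,-5.1468) cross=-25.957
  mode + wants cross > 0 → take C=(-1.8479,1.3426) (cross=25.957)
ex = (C−B)/|BC| = (-0.5140,0.8578); ey = (-0.8578,-0.5140)
P = B + 3.10·ex + 3.19·ey = (-3.0937,-2.7847)

-3.09 -2.78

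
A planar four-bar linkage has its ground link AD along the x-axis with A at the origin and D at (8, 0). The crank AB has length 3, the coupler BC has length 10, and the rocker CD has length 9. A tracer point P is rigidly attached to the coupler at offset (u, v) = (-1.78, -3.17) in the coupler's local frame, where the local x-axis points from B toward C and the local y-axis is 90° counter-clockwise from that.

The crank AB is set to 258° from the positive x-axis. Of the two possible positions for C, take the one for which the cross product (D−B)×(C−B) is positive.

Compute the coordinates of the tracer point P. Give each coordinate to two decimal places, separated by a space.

1.97 -5.49

A=(0,0), D=(8.00,0)
B = A + 3.00·(cos258°, sin258°) = (-0.6237, -2.9344)
|BD| = 9.1093
circle(B,10.00) ∩ circle(D,9.00): a=5.5975, h=8.2866
  candidates: C₊=(2.0060,6.7136) cross=75.485; C₋=(7.3448,-8.9761) cross=-75.485
  mode + wants cross > 0 → take C=(2.0060,6.7136) (cross=75.485)
ex = (C−B)/|BC| = (0.2630,0.9648); ey = (-0.9648,0.2630)
P = B + -1.78·ex + -3.17·ey = (1.9666,-5.4854)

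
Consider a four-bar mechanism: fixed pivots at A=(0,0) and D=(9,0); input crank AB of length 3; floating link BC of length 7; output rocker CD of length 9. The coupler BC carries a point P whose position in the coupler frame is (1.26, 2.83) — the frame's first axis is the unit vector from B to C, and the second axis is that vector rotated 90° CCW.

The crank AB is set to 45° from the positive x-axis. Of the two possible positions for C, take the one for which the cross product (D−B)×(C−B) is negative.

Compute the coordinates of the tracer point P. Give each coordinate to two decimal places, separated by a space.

4.81 0.58

A=(0,0), D=(9.00,0)
B = A + 3.00·(cos45°, sin45°) = (2.1213, 2.1213)
|BD| = 7.1983
circle(B,7.00) ∩ circle(D,9.00): a=1.3764, h=6.8633
  candidates: C₊=(5.4592,8.2742) cross=49.405; C₋=(1.4140,-4.8429) cross=-49.405
  mode - wants cross < 0 → take C=(1.4140,-4.8429) (cross=-49.405)
ex = (C−B)/|BC| = (-0.1010,-0.9949); ey = (0.9949,-0.1010)
P = B + 1.26·ex + 2.83·ey = (4.8095,0.5818)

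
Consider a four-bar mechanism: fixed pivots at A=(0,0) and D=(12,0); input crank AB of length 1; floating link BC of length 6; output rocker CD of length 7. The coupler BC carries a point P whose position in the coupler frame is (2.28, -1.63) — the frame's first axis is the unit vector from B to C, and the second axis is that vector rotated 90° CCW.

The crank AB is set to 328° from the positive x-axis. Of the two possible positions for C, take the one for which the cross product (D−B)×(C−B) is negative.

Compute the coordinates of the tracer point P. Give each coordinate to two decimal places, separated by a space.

1.97 -3.10

A=(0,0), D=(12.00,0)
B = A + 1.00·(cos328°, sin328°) = (0.8480, -0.5299)
|BD| = 11.1645
circle(B,6.00) ∩ circle(D,7.00): a=5.0001, h=3.3165
  candidates: C₊=(5.6851,3.0202) cross=37.027; C₋=(5.9999,-3.6054) cross=-37.027
  mode - wants cross < 0 → take C=(5.9999,-3.6054) (cross=-37.027)
ex = (C−B)/|BC| = (0.8586,-0.5126); ey = (0.5126,0.8586)
P = B + 2.28·ex + -1.63·ey = (1.9703,-3.0982)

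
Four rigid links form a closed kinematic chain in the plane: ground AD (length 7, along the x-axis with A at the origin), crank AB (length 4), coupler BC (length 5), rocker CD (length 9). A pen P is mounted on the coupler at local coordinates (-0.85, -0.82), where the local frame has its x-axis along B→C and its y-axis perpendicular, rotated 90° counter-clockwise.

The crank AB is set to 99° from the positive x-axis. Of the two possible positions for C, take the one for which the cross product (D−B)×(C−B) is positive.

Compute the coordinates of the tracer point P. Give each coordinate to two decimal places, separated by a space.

A=(0,0), D=(7.00,0)
B = A + 4.00·(cos99°, sin99°) = (-0.6257, 3.9508)
|BD| = 8.5884
circle(B,5.00) ∩ circle(D,9.00): a=1.0340, h=4.8919
  candidates: C₊=(2.5427,7.8187) cross=42.014; C₋=(-1.9580,-0.8685) cross=-42.014
  mode + wants cross > 0 → take C=(2.5427,7.8187) (cross=42.014)
ex = (C−B)/|BC| = (0.6337,0.7736); ey = (-0.7736,0.6337)
P = B + -0.85·ex + -0.82·ey = (-0.5300,2.7736)

-0.53 2.77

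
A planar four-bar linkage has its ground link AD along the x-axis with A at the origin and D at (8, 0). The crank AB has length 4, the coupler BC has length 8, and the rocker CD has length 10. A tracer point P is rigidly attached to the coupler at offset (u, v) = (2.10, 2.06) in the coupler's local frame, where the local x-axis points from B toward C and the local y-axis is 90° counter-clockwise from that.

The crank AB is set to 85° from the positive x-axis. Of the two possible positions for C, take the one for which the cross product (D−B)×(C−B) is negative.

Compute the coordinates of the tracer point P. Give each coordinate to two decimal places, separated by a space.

A=(0,0), D=(8.00,0)
B = A + 4.00·(cos85°, sin85°) = (0.3486, 3.9848)
|BD| = 8.6268
circle(B,8.00) ∩ circle(D,10.00): a=2.2269, h=7.6838
  candidates: C₊=(5.8729,9.7712) cross=66.287; C₋=(-1.2255,-3.8588) cross=-66.287
  mode - wants cross < 0 → take C=(-1.2255,-3.8588) (cross=-66.287)
ex = (C−B)/|BC| = (-0.1968,-0.9805); ey = (0.9805,-0.1968)
P = B + 2.10·ex + 2.06·ey = (1.9552,1.5205)

1.96 1.52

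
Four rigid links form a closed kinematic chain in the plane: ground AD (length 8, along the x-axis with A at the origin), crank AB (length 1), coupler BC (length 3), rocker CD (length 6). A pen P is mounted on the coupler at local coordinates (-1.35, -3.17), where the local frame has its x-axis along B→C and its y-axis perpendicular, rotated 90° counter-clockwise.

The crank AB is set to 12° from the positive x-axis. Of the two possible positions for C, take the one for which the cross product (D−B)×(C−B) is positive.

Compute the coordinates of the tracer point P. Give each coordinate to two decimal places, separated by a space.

A=(0,0), D=(8.00,0)
B = A + 1.00·(cos12°, sin12°) = (0.9781, 0.2079)
|BD| = 7.0249
circle(B,3.00) ∩ circle(D,6.00): a=1.5907, h=2.5435
  candidates: C₊=(2.6435,2.7032) cross=17.868; C₋=(2.4929,-2.3816) cross=-17.868
  mode + wants cross > 0 → take C=(2.6435,2.7032) (cross=17.868)
ex = (C−B)/|BC| = (0.5551,0.8318); ey = (-0.8318,0.5551)
P = B + -1.35·ex + -3.17·ey = (2.8655,-2.6747)

2.87 -2.67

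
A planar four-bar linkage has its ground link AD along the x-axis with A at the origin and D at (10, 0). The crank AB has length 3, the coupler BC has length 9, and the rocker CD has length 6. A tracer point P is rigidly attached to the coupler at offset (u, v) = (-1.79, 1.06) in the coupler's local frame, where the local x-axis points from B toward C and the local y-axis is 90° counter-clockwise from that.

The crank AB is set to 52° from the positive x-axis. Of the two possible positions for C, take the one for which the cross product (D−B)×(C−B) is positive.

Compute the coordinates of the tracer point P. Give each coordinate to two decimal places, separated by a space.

A=(0,0), D=(10.00,0)
B = A + 3.00·(cos52°, sin52°) = (1.8470, 2.3640)
|BD| = 8.4888
circle(B,9.00) ∩ circle(D,6.00): a=6.8950, h=5.7844
  candidates: C₊=(10.0801,5.9995) cross=49.103; C₋=(6.8583,-5.1117) cross=-49.103
  mode + wants cross > 0 → take C=(10.0801,5.9995) (cross=49.103)
ex = (C−B)/|BC| = (0.9148,0.4039); ey = (-0.4039,0.9148)
P = B + -1.79·ex + 1.06·ey = (-0.2187,2.6107)

-0.22 2.61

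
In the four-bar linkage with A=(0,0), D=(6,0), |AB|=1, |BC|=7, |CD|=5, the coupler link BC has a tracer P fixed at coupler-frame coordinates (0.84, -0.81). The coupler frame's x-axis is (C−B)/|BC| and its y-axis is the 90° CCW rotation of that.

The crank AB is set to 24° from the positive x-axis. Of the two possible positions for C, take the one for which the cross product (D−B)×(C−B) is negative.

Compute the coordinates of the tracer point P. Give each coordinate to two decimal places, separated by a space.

0.83 -0.76

A=(0,0), D=(6.00,0)
B = A + 1.00·(cos24°, sin24°) = (0.9135, 0.4067)
|BD| = 5.1027
circle(B,7.00) ∩ circle(D,5.00): a=4.9030, h=4.9960
  candidates: C₊=(6.1992,4.9960) cross=25.493; C₋=(5.4028,-4.9642) cross=-25.493
  mode - wants cross < 0 → take C=(5.4028,-4.9642) (cross=-25.493)
ex = (C−B)/|BC| = (0.6413,-0.7673); ey = (0.7673,0.6413)
P = B + 0.84·ex + -0.81·ey = (0.8308,-0.7572)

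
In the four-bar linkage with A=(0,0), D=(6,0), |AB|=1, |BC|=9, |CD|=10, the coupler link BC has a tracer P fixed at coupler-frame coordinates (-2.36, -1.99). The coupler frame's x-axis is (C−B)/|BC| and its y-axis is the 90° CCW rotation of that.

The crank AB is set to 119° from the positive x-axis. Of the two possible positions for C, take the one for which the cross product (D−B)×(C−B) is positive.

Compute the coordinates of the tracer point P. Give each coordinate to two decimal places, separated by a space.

A=(0,0), D=(6.00,0)
B = A + 1.00·(cos119°, sin119°) = (-0.4848, 0.8746)
|BD| = 6.5435
circle(B,9.00) ∩ circle(D,10.00): a=1.8199, h=8.8141
  candidates: C₊=(2.4969,9.3663) cross=57.675; C₋=(0.1407,-8.1036) cross=-57.675
  mode + wants cross > 0 → take C=(2.4969,9.3663) (cross=57.675)
ex = (C−B)/|BC| = (0.3313,0.9435); ey = (-0.9435,0.3313)
P = B + -2.36·ex + -1.99·ey = (0.6109,-2.0114)

0.61 -2.01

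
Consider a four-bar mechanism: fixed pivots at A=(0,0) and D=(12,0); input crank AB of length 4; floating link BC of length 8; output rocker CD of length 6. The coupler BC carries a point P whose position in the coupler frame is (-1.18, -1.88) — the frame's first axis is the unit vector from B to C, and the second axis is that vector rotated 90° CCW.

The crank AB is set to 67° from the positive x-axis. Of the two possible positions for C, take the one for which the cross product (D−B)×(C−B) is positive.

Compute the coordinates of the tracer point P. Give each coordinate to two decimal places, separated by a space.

A=(0,0), D=(12.00,0)
B = A + 4.00·(cos67°, sin67°) = (1.5629, 3.6820)
|BD| = 11.0675
circle(B,8.00) ∩ circle(D,6.00): a=6.7987, h=4.2163
  candidates: C₊=(9.3771,5.3963) cross=46.664; C₋=(6.5717,-2.5560) cross=-46.664
  mode + wants cross > 0 → take C=(9.3771,5.3963) (cross=46.664)
ex = (C−B)/|BC| = (0.9768,0.2143); ey = (-0.2143,0.9768)
P = B + -1.18·ex + -1.88·ey = (0.8132,1.5928)

0.81 1.59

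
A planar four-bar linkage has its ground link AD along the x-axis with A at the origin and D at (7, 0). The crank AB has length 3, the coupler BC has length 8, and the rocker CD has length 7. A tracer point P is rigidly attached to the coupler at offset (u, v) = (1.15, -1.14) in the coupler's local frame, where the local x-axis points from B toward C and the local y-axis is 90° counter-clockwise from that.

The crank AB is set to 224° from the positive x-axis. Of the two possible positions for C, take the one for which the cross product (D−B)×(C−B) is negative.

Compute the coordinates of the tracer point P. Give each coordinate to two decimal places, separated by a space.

-1.84 -3.67

A=(0,0), D=(7.00,0)
B = A + 3.00·(cos224°, sin224°) = (-2.1580, -2.0840)
|BD| = 9.3921
circle(B,8.00) ∩ circle(D,7.00): a=5.4946, h=5.8146
  candidates: C₊=(1.9095,4.8048) cross=54.611; C₋=(4.4898,-6.5344) cross=-54.611
  mode - wants cross < 0 → take C=(4.4898,-6.5344) (cross=-54.611)
ex = (C−B)/|BC| = (0.8310,-0.5563); ey = (0.5563,0.8310)
P = B + 1.15·ex + -1.14·ey = (-1.8366,-3.6710)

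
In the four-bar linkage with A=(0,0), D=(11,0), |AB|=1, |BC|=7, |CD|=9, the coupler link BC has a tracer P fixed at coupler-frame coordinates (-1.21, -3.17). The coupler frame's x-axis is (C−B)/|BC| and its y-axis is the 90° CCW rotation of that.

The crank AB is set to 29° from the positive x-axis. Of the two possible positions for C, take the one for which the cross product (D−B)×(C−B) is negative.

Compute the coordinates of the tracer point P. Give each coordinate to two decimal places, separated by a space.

A=(0,0), D=(11.00,0)
B = A + 1.00·(cos29°, sin29°) = (0.8746, 0.4848)
|BD| = 10.1370
circle(B,7.00) ∩ circle(D,9.00): a=3.4901, h=6.0679
  candidates: C₊=(4.6509,6.3788) cross=61.510; C₋=(4.0705,-5.7430) cross=-61.510
  mode - wants cross < 0 → take C=(4.0705,-5.7430) (cross=-61.510)
ex = (C−B)/|BC| = (0.4566,-0.8897); ey = (0.8897,0.4566)
P = B + -1.21·ex + -3.17·ey = (-2.4981,0.1140)

-2.50 0.11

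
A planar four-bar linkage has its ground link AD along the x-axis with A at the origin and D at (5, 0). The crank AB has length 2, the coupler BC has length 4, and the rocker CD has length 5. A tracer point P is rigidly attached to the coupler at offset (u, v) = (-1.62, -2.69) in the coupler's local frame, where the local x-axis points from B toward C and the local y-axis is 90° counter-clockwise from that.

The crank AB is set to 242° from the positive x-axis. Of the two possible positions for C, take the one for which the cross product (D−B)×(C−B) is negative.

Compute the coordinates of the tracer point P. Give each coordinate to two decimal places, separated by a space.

-3.85 -2.94

A=(0,0), D=(5.00,0)
B = A + 2.00·(cos242°, sin242°) = (-0.9389, -1.7659)
|BD| = 6.1959
circle(B,4.00) ∩ circle(D,5.00): a=2.3717, h=3.2210
  candidates: C₊=(0.4163,1.9975) cross=19.957; C₋=(2.2524,-4.1774) cross=-19.957
  mode - wants cross < 0 → take C=(2.2524,-4.1774) (cross=-19.957)
ex = (C−B)/|BC| = (0.7978,-0.6029); ey = (0.6029,0.7978)
P = B + -1.62·ex + -2.69·ey = (-3.8532,-2.9354)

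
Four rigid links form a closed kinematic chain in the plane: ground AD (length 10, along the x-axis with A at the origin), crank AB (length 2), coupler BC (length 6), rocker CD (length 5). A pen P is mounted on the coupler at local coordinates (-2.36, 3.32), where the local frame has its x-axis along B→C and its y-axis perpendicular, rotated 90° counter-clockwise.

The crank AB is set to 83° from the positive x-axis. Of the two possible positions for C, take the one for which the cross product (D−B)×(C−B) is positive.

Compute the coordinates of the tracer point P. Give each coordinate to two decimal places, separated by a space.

A=(0,0), D=(10.00,0)
B = A + 2.00·(cos83°, sin83°) = (0.2437, 1.9851)
|BD| = 9.9562
circle(B,6.00) ∩ circle(D,5.00): a=5.5305, h=2.3267
  candidates: C₊=(6.1271,3.1624) cross=23.165; C₋=(5.1993,-1.3976) cross=-23.165
  mode + wants cross > 0 → take C=(6.1271,3.1624) (cross=23.165)
ex = (C−B)/|BC| = (0.9806,0.1962); ey = (-0.1962,0.9806)
P = B + -2.36·ex + 3.32·ey = (-2.7218,4.7775)

-2.72 4.78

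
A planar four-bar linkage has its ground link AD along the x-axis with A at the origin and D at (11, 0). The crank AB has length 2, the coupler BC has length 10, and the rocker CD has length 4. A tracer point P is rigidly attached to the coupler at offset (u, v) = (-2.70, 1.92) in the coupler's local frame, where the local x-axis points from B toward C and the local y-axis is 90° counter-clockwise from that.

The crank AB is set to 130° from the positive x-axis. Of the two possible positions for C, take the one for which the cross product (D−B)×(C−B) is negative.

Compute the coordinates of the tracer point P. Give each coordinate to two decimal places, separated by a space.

-2.99 4.38

A=(0,0), D=(11.00,0)
B = A + 2.00·(cos130°, sin130°) = (-1.2856, 1.5321)
|BD| = 12.3807
circle(B,10.00) ∩ circle(D,4.00): a=9.5827, h=2.8585
  candidates: C₊=(8.5772,3.1828) cross=35.391; C₋=(7.8698,-2.4903) cross=-35.391
  mode - wants cross < 0 → take C=(7.8698,-2.4903) (cross=-35.391)
ex = (C−B)/|BC| = (0.9155,-0.4022); ey = (0.4022,0.9155)
P = B + -2.70·ex + 1.92·ey = (-2.9852,4.3760)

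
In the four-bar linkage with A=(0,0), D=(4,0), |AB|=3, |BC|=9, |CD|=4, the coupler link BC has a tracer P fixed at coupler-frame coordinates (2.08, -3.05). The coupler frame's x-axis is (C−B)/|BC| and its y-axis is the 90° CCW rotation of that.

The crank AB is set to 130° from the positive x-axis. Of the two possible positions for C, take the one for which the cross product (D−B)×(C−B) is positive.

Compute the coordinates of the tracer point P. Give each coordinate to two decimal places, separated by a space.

0.24 -0.69

A=(0,0), D=(4.00,0)
B = A + 3.00·(cos130°, sin130°) = (-1.9284, 2.2981)
|BD| = 6.3582
circle(B,9.00) ∩ circle(D,4.00): a=8.2906, h=3.5023
  candidates: C₊=(7.0676,2.5670) cross=22.268; C₋=(4.5359,-3.9639) cross=-22.268
  mode + wants cross > 0 → take C=(7.0676,2.5670) (cross=22.268)
ex = (C−B)/|BC| = (0.9996,0.0299); ey = (-0.0299,0.9996)
P = B + 2.08·ex + -3.05·ey = (0.2418,-0.6884)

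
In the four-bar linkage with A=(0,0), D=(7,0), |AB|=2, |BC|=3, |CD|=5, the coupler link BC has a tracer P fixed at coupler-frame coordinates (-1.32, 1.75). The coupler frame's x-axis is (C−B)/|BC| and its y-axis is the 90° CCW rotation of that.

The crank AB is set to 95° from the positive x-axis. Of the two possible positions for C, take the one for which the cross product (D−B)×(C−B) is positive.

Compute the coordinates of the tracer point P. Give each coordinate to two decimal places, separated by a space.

A=(0,0), D=(7.00,0)
B = A + 2.00·(cos95°, sin95°) = (-0.1743, 1.9924)
|BD| = 7.4458
circle(B,3.00) ∩ circle(D,5.00): a=2.6485, h=1.4091
  candidates: C₊=(2.7546,2.6414) cross=10.492; C₋=(2.0005,-0.0740) cross=-10.492
  mode + wants cross > 0 → take C=(2.7546,2.6414) (cross=10.492)
ex = (C−B)/|BC| = (0.9763,0.2163); ey = (-0.2163,0.9763)
P = B + -1.32·ex + 1.75·ey = (-1.8416,3.4154)

-1.84 3.42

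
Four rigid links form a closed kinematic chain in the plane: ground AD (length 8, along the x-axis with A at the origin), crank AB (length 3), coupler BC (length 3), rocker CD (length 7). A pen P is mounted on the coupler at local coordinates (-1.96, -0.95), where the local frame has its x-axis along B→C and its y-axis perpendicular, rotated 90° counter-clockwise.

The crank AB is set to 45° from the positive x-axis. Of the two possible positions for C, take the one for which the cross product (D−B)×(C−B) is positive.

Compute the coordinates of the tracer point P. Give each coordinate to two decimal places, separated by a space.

A=(0,0), D=(8.00,0)
B = A + 3.00·(cos45°, sin45°) = (2.1213, 2.1213)
|BD| = 6.2497
circle(B,3.00) ∩ circle(D,7.00): a=-0.0753, h=2.9991
  candidates: C₊=(3.0685,4.9679) cross=18.743; C₋=(1.0325,-0.6741) cross=-18.743
  mode + wants cross > 0 → take C=(3.0685,4.9679) (cross=18.743)
ex = (C−B)/|BC| = (0.3157,0.9489); ey = (-0.9489,0.3157)
P = B + -1.96·ex + -0.95·ey = (2.4039,-0.0384)

2.40 -0.04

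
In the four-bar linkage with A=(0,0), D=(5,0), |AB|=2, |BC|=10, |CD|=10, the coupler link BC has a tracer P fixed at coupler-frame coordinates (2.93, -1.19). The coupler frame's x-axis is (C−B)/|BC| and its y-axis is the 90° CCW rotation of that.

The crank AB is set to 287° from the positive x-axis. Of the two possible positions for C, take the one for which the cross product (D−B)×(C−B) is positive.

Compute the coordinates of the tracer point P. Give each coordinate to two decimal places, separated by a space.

1.27 1.17

A=(0,0), D=(5.00,0)
B = A + 2.00·(cos287°, sin287°) = (0.5847, -1.9126)
|BD| = 4.8117
circle(B,10.00) ∩ circle(D,10.00): a=2.4059, h=9.7063
  candidates: C₊=(-1.0658,7.9502) cross=46.704; C₋=(6.6505,-9.8628) cross=-46.704
  mode + wants cross > 0 → take C=(-1.0658,7.9502) (cross=46.704)
ex = (C−B)/|BC| = (-0.1651,0.9863); ey = (-0.9863,-0.1651)
P = B + 2.93·ex + -1.19·ey = (1.2748,1.1736)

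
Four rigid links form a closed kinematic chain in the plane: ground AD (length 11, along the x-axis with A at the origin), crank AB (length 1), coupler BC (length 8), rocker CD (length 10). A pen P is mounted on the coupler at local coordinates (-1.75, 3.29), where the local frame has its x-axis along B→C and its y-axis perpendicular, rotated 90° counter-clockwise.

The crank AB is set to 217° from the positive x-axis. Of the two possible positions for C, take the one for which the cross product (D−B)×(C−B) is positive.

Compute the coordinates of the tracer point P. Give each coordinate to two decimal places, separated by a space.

-4.52 -0.45

A=(0,0), D=(11.00,0)
B = A + 1.00·(cos217°, sin217°) = (-0.7986, -0.6018)
|BD| = 11.8140
circle(B,8.00) ∩ circle(D,10.00): a=4.3834, h=6.6922
  candidates: C₊=(3.2381,6.3050) cross=79.062; C₋=(3.9200,-7.0621) cross=-79.062
  mode + wants cross > 0 → take C=(3.2381,6.3050) (cross=79.062)
ex = (C−B)/|BC| = (0.5046,0.8634); ey = (-0.8634,0.5046)
P = B + -1.75·ex + 3.29·ey = (-4.5221,-0.4526)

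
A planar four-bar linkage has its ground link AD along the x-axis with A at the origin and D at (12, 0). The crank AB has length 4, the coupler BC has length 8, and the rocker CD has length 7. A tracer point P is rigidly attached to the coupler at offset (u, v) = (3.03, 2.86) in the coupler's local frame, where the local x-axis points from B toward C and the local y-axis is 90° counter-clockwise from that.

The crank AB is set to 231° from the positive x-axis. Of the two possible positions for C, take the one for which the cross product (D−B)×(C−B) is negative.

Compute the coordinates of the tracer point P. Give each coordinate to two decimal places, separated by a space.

A=(0,0), D=(12.00,0)
B = A + 4.00·(cos231°, sin231°) = (-2.5173, -3.1086)
|BD| = 14.8464
circle(B,8.00) ∩ circle(D,7.00): a=7.9284, h=1.0682
  candidates: C₊=(5.0117,-0.4040) cross=15.859; C₋=(5.4590,-2.4931) cross=-15.859
  mode - wants cross < 0 → take C=(5.4590,-2.4931) (cross=-15.859)
ex = (C−B)/|BC| = (0.9970,0.0769); ey = (-0.0769,0.9970)
P = B + 3.03·ex + 2.86·ey = (0.2837,-0.0239)

0.28 -0.02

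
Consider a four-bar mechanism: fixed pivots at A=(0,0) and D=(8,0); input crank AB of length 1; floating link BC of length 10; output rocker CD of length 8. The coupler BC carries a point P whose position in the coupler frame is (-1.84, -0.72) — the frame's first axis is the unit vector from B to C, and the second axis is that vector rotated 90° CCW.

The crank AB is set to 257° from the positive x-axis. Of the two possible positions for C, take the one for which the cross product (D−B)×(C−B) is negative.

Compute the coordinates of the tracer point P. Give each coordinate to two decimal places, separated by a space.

-2.05 -0.21

A=(0,0), D=(8.00,0)
B = A + 1.00·(cos257°, sin257°) = (-0.2250, -0.9744)
|BD| = 8.2825
circle(B,10.00) ∩ circle(D,8.00): a=6.3145, h=7.7542
  candidates: C₊=(5.1335,7.4688) cross=64.224; C₋=(6.9579,-7.9318) cross=-64.224
  mode - wants cross < 0 → take C=(6.9579,-7.9318) (cross=-64.224)
ex = (C−B)/|BC| = (0.7183,-0.6957); ey = (0.6957,0.7183)
P = B + -1.84·ex + -0.72·ey = (-2.0475,-0.2114)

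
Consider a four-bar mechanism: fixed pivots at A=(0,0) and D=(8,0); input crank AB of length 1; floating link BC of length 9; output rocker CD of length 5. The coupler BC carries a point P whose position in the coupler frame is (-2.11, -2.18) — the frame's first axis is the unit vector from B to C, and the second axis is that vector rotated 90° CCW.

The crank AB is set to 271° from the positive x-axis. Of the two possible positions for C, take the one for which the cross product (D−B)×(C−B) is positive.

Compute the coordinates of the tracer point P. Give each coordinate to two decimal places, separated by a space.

A=(0,0), D=(8.00,0)
B = A + 1.00·(cos271°, sin271°) = (0.0175, -0.9998)
|BD| = 8.0449
circle(B,9.00) ∩ circle(D,5.00): a=7.5029, h=4.9705
  candidates: C₊=(6.8444,4.8646) cross=39.988; C₋=(8.0800,-4.9994) cross=-39.988
  mode + wants cross > 0 → take C=(6.8444,4.8646) (cross=39.988)
ex = (C−B)/|BC| = (0.7586,0.6516); ey = (-0.6516,0.7586)
P = B + -2.11·ex + -2.18·ey = (-0.1626,-4.0284)

-0.16 -4.03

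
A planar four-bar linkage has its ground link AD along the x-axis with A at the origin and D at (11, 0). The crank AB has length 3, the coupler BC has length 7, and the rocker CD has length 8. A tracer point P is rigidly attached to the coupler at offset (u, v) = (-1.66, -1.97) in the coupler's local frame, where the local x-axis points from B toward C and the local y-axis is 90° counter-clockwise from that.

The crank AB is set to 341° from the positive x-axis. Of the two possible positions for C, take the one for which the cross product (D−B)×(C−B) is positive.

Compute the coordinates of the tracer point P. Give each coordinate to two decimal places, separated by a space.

A=(0,0), D=(11.00,0)
B = A + 3.00·(cos341°, sin341°) = (2.8366, -0.9767)
|BD| = 8.2217
circle(B,7.00) ∩ circle(D,8.00): a=3.1986, h=6.2265
  candidates: C₊=(5.2728,5.5857) cross=51.192; C₋=(6.7522,-6.7791) cross=-51.192
  mode + wants cross > 0 → take C=(5.2728,5.5857) (cross=51.192)
ex = (C−B)/|BC| = (0.3480,0.9375); ey = (-0.9375,0.3480)
P = B + -1.66·ex + -1.97·ey = (4.1056,-3.2186)

4.11 -3.22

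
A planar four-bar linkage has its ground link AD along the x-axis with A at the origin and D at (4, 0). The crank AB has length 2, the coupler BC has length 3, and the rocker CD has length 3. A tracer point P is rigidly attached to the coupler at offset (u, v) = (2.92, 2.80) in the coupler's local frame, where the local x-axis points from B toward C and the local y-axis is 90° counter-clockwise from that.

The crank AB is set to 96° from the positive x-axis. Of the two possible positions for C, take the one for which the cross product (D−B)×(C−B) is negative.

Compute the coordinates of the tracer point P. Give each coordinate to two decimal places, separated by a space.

A=(0,0), D=(4.00,0)
B = A + 2.00·(cos96°, sin96°) = (-0.2091, 1.9890)
|BD| = 4.6554
circle(B,3.00) ∩ circle(D,3.00): a=2.3277, h=1.8926
  candidates: C₊=(2.7041,2.7057) cross=8.811; C₋=(1.0868,-0.7166) cross=-8.811
  mode - wants cross < 0 → take C=(1.0868,-0.7166) (cross=-8.811)
ex = (C−B)/|BC| = (0.4320,-0.9019); ey = (0.9019,0.4320)
P = B + 2.92·ex + 2.80·ey = (3.5776,0.5650)

3.58 0.57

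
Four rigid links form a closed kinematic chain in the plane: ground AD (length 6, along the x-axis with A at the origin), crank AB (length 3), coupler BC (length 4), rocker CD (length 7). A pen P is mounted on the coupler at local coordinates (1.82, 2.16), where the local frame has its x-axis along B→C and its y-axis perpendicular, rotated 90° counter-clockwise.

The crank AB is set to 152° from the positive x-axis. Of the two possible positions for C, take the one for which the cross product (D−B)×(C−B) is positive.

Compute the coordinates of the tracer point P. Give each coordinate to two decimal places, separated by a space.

-2.75 4.23

A=(0,0), D=(6.00,0)
B = A + 3.00·(cos152°, sin152°) = (-2.6488, 1.4084)
|BD| = 8.7628
circle(B,4.00) ∩ circle(D,7.00): a=2.4984, h=3.1238
  candidates: C₊=(0.3192,4.0900) cross=27.373; C₋=(-0.6850,-2.0763) cross=-27.373
  mode + wants cross > 0 → take C=(0.3192,4.0900) (cross=27.373)
ex = (C−B)/|BC| = (0.7420,0.6704); ey = (-0.6704,0.7420)
P = B + 1.82·ex + 2.16·ey = (-2.7465,4.2313)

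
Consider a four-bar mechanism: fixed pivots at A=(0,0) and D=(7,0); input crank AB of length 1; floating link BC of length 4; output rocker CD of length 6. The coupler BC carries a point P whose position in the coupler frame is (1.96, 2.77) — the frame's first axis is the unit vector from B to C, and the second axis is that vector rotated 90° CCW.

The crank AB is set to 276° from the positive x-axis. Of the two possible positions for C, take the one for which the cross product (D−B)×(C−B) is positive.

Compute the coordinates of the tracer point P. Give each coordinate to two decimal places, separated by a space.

A=(0,0), D=(7.00,0)
B = A + 1.00·(cos276°, sin276°) = (0.1045, -0.9945)
|BD| = 6.9668
circle(B,4.00) ∩ circle(D,6.00): a=2.0480, h=3.4359
  candidates: C₊=(1.6411,2.6986) cross=23.937; C₋=(2.6221,-4.1029) cross=-23.937
  mode + wants cross > 0 → take C=(1.6411,2.6986) (cross=23.937)
ex = (C−B)/|BC| = (0.3841,0.9233); ey = (-0.9233,0.3841)
P = B + 1.96·ex + 2.77·ey = (-1.7000,1.8792)

-1.70 1.88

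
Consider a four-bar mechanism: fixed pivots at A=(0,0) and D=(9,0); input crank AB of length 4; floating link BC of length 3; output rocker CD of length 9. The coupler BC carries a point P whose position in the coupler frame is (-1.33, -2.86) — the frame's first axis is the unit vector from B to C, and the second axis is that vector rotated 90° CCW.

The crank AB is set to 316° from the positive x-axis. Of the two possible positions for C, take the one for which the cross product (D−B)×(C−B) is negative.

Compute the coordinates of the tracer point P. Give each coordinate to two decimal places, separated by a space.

A=(0,0), D=(9.00,0)
B = A + 4.00·(cos316°, sin316°) = (2.8774, -2.7786)
|BD| = 6.7237
circle(B,3.00) ∩ circle(D,9.00): a=-1.9924, h=2.2428
  candidates: C₊=(0.1362,-1.5597) cross=15.080; C₋=(1.9899,-5.6444) cross=-15.080
  mode - wants cross < 0 → take C=(1.9899,-5.6444) (cross=-15.080)
ex = (C−B)/|BC| = (-0.2958,-0.9552); ey = (0.9552,-0.2958)
P = B + -1.33·ex + -2.86·ey = (0.5388,-0.6621)

0.54 -0.66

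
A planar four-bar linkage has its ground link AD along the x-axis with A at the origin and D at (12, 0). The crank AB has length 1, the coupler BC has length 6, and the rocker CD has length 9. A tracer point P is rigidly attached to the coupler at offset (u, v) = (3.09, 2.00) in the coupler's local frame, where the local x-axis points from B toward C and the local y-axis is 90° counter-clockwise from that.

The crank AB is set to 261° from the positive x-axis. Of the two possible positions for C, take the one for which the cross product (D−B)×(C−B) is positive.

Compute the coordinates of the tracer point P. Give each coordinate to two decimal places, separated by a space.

A=(0,0), D=(12.00,0)
B = A + 1.00·(cos261°, sin261°) = (-0.1564, -0.9877)
|BD| = 12.1965
circle(B,6.00) ∩ circle(D,9.00): a=4.2535, h=4.2318
  candidates: C₊=(3.7404,3.5747) cross=51.613; C₋=(4.4257,-4.8611) cross=-51.613
  mode + wants cross > 0 → take C=(3.7404,3.5747) (cross=51.613)
ex = (C−B)/|BC| = (0.6495,0.7604); ey = (-0.7604,0.6495)
P = B + 3.09·ex + 2.00·ey = (0.3296,2.6609)

0.33 2.66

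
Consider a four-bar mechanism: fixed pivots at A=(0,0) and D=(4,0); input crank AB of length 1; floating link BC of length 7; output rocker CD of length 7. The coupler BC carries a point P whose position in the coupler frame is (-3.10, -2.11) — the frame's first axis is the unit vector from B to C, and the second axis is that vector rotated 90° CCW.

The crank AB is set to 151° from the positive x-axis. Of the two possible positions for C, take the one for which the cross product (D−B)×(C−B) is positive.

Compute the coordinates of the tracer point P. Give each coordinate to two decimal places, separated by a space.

A=(0,0), D=(4.00,0)
B = A + 1.00·(cos151°, sin151°) = (-0.8746, 0.4848)
|BD| = 4.8987
circle(B,7.00) ∩ circle(D,7.00): a=2.4493, h=6.5575
  candidates: C₊=(2.2117,6.7677) cross=32.123; C₋=(0.9137,-6.2829) cross=-32.123
  mode + wants cross > 0 → take C=(2.2117,6.7677) (cross=32.123)
ex = (C−B)/|BC| = (0.4409,0.8976); ey = (-0.8976,0.4409)
P = B + -3.10·ex + -2.11·ey = (-0.3476,-3.2279)

-0.35 -3.23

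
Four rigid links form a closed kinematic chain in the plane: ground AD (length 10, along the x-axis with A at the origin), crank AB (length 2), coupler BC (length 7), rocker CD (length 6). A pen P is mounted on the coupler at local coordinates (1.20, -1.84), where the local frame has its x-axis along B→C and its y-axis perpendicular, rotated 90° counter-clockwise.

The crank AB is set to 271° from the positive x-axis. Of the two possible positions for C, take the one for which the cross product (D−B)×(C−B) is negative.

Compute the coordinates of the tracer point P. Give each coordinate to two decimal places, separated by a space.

0.39 -4.17

A=(0,0), D=(10.00,0)
B = A + 2.00·(cos271°, sin271°) = (0.0349, -1.9997)
|BD| = 10.1638
circle(B,7.00) ∩ circle(D,6.00): a=5.7214, h=4.0331
  candidates: C₊=(4.8510,3.0802) cross=40.991; C₋=(6.4380,-4.8282) cross=-40.991
  mode - wants cross < 0 → take C=(6.4380,-4.8282) (cross=-40.991)
ex = (C−B)/|BC| = (0.9147,-0.4041); ey = (0.4041,0.9147)
P = B + 1.20·ex + -1.84·ey = (0.3891,-4.1677)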